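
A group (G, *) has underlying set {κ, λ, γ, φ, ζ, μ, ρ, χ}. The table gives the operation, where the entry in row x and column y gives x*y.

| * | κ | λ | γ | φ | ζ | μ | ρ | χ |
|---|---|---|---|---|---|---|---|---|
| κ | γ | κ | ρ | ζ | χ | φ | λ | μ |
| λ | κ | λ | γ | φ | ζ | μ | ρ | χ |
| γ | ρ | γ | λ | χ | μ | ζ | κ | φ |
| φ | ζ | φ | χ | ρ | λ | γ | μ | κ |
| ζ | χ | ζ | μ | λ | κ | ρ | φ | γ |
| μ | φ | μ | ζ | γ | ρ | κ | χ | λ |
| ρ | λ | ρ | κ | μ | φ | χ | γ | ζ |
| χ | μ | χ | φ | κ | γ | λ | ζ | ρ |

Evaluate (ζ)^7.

ζ^1 = ζ
ζ^2 = ζ*ζ = κ
ζ^3 = κ*ζ = χ
ζ^4 = χ*ζ = γ
ζ^5 = γ*ζ = μ
ζ^6 = μ*ζ = ρ
ζ^7 = ρ*ζ = φ

φ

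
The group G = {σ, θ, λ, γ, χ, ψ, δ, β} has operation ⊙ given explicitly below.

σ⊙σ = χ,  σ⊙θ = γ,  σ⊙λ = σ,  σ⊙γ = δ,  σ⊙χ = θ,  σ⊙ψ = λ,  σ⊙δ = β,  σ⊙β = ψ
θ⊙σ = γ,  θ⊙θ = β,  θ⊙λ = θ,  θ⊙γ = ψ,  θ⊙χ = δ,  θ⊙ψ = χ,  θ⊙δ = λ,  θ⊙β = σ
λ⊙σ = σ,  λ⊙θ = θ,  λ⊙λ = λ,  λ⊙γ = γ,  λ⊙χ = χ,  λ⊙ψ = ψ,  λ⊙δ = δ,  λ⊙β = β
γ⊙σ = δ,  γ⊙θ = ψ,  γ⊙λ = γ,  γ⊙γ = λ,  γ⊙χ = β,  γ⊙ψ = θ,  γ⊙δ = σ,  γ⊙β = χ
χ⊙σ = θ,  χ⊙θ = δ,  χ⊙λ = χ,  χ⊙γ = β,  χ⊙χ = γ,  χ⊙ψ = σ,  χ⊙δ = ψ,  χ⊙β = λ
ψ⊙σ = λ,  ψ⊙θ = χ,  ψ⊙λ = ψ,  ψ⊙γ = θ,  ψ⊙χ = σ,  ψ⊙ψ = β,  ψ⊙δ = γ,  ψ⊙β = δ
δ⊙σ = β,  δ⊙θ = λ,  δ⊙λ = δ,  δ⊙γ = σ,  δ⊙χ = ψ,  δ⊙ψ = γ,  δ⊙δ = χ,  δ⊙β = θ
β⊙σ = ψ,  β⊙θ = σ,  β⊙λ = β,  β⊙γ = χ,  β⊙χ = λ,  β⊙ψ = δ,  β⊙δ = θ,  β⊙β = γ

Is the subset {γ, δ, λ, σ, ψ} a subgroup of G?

ψ ⊙ ψ = β, which is not in {γ, δ, λ, σ, ψ}.
The subset is not closed under ⊙, so it is not a subgroup.

No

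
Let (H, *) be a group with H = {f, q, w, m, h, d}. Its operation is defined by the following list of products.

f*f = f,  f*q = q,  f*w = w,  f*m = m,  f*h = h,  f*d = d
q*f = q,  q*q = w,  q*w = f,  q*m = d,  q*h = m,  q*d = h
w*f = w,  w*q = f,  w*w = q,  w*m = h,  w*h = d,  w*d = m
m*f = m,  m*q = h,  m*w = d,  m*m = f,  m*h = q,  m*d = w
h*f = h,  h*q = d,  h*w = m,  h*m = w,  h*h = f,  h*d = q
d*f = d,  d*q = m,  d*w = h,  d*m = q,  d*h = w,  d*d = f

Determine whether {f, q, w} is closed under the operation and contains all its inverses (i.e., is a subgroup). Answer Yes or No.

Yes

{f, q, w} contains the identity f.
Checking products: every product of two elements of {f, q, w} (read from the table) lies in {f, q, w}, so the set is closed.
In a finite group, a nonempty closed subset is a subgroup. So {f, q, w} ≤ H.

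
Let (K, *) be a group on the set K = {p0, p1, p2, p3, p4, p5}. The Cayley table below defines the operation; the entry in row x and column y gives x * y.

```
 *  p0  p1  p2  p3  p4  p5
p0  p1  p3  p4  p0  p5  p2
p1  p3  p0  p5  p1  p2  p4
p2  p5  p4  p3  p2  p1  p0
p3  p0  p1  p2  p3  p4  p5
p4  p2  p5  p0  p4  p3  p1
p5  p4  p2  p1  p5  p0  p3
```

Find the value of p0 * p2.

p4

Read row p0, column p2: p0 * p2 = p4.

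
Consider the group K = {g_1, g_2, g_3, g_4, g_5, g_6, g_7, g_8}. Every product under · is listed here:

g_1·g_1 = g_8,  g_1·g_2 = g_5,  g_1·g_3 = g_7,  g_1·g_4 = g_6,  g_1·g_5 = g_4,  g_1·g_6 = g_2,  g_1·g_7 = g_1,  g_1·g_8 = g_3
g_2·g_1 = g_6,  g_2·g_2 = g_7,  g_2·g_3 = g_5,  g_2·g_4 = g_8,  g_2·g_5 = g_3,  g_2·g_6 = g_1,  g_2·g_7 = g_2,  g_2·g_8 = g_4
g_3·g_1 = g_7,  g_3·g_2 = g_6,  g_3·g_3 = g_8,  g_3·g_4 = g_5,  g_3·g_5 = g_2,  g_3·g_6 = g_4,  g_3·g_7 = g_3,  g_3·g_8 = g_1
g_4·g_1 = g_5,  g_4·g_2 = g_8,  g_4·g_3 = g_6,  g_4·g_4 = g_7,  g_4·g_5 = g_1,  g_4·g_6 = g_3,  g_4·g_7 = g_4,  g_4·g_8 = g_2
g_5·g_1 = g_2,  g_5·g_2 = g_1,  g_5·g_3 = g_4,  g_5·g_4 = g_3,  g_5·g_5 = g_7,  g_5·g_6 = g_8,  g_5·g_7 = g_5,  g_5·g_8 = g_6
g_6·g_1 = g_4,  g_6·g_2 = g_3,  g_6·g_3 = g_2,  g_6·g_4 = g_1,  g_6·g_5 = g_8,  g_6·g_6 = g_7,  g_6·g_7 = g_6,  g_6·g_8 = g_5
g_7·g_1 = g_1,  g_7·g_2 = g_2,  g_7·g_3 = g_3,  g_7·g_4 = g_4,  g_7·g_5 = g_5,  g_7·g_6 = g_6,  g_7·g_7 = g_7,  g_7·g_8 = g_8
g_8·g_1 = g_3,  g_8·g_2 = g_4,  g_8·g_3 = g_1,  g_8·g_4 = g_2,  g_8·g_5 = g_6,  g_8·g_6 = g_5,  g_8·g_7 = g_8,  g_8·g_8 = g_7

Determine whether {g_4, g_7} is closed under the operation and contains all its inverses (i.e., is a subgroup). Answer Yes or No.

{g_4, g_7} contains the identity g_7.
Checking products: every product of two elements of {g_4, g_7} (read from the table) lies in {g_4, g_7}, so the set is closed.
In a finite group, a nonempty closed subset is a subgroup. So {g_4, g_7} ≤ K.

Yes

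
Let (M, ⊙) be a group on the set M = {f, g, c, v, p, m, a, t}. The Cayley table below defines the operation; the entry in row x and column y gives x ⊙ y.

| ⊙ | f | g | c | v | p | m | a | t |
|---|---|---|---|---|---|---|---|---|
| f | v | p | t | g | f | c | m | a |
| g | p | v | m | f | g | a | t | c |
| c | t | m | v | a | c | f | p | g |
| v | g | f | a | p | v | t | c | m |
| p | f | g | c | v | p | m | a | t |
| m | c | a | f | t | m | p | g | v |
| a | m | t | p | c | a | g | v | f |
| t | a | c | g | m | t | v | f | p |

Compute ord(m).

2

The identity element is p (its row matches the header).
m^1 = m
m^2 = m ⊙ m = p
The first power of m equal to the identity is m^2, so ord(m) = 2.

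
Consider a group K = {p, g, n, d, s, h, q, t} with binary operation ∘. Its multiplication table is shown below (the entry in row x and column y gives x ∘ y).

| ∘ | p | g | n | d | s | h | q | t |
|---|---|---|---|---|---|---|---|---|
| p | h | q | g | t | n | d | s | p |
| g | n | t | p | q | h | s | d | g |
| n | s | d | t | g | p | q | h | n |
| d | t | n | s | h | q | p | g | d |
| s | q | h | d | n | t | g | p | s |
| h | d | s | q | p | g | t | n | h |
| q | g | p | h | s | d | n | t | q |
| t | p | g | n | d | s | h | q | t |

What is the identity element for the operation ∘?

t

The identity e satisfies e ∘ x = x for all x, so its row in the table reproduces the column headers.
Row t reads: p, g, n, d, s, h, q, t — exactly the header order. So t is the identity.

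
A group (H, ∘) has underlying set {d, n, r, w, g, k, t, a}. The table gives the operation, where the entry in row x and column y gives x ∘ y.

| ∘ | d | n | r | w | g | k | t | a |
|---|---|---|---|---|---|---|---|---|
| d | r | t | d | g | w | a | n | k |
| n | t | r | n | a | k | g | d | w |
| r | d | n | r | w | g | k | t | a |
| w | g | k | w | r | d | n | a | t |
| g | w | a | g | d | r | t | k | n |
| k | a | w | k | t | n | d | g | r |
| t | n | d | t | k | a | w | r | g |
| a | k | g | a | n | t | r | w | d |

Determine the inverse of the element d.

d

First locate the identity: row r matches the header, so r is the identity.
Scan row d for r: d ∘ d = r. Hence d^(-1) = d.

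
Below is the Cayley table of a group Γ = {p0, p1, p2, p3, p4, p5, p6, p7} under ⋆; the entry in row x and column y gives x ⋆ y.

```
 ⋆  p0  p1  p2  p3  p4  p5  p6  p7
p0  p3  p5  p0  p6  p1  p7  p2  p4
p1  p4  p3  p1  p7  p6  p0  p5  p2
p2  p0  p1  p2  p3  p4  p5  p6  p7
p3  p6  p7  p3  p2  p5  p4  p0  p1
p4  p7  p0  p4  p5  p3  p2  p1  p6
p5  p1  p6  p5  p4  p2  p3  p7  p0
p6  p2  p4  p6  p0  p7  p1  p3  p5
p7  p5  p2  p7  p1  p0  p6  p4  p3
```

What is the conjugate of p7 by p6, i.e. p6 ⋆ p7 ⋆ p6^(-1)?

The identity is p2. In row p6, the entry p2 sits in column p0, so p6^(-1) = p0.
p6 ⋆ p7 = p5
p5 ⋆ p0 = p1

p1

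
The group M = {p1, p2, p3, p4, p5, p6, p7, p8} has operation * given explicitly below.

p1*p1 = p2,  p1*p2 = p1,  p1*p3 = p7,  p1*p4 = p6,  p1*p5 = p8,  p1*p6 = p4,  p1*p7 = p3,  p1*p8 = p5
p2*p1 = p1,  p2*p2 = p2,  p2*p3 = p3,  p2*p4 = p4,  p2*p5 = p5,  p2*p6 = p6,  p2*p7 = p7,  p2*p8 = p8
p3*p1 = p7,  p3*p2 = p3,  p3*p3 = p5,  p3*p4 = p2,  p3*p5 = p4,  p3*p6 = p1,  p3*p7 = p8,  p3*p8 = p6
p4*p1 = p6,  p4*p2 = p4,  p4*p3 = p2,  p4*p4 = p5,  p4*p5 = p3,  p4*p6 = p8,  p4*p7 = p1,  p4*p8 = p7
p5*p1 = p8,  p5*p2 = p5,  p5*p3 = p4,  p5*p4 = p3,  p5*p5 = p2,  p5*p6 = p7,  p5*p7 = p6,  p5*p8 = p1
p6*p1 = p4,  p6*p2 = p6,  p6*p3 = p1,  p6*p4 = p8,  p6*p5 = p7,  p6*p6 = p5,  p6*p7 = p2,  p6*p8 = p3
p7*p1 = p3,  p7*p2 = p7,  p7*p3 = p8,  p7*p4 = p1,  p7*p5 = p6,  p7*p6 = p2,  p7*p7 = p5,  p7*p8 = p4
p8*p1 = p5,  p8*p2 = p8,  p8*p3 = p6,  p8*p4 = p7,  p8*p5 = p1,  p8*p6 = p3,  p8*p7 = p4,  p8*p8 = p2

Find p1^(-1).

First locate the identity: row p2 matches the header, so p2 is the identity.
Scan row p1 for p2: p1 * p1 = p2. Hence p1^(-1) = p1.
(Structurally, M here is isomorphic to Z_2 x Z_4.)

p1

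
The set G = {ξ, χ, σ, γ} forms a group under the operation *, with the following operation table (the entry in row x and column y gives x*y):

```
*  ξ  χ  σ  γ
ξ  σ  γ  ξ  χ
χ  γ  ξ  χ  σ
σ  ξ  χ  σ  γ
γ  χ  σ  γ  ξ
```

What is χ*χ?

ξ

Read row χ, column χ: χ*χ = ξ.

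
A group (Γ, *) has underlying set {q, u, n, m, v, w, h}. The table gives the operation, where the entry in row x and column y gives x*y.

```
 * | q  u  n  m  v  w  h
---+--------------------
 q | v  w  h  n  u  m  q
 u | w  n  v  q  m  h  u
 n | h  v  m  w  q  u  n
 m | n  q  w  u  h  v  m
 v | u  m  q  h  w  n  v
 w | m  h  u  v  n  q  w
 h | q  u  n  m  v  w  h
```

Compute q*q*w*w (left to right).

u

q*q = v
v*w = n
n*w = u
(Structurally, Γ here is isomorphic to the cyclic group Z_7.)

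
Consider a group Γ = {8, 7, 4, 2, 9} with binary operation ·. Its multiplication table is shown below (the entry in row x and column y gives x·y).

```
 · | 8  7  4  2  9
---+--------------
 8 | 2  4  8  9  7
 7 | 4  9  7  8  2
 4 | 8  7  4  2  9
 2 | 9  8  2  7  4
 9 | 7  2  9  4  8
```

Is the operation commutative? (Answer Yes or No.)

Yes

Check whether the table is symmetric across its main diagonal.
Every entry (row x, col y) equals the entry (row y, col x), so Γ is abelian.
(In fact Γ ≅ the cyclic group Z_5.)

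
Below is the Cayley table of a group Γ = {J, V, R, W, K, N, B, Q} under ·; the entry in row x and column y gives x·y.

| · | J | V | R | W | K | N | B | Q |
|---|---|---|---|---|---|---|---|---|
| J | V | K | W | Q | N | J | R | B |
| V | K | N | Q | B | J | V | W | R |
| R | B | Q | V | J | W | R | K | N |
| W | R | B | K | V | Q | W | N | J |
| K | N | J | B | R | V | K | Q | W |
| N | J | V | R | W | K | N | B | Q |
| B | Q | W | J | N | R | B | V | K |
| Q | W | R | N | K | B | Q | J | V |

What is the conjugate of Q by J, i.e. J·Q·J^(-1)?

R

The identity is N. In row J, the entry N sits in column K, so J^(-1) = K.
J·Q = B
B·K = R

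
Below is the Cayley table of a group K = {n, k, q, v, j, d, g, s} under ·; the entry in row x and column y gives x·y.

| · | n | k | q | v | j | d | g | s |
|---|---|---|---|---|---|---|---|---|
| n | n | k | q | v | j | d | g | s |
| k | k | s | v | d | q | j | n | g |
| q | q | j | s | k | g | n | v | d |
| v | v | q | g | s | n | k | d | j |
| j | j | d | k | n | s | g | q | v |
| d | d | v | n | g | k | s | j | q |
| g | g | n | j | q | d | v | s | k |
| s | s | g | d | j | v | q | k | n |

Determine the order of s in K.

2

The identity element is n (its row matches the header).
s^1 = s
s^2 = s·s = n
The first power of s equal to the identity is s^2, so ord(s) = 2.
(Structurally, K here is isomorphic to the quaternion group Q_8.)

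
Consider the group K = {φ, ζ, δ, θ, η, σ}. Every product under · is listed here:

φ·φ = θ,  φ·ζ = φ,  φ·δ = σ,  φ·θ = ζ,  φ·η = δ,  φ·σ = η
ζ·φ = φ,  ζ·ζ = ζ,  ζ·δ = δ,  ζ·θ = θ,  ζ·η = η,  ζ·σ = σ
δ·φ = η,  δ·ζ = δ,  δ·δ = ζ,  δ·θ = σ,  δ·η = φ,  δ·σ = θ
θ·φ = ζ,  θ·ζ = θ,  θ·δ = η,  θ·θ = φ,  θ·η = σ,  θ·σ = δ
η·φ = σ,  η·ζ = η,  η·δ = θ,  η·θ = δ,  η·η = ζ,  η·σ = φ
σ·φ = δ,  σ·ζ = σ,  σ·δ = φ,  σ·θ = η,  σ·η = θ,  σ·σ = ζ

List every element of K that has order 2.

Identity is ζ. Compute the order of each non-identity element by repeated multiplication:
  φ: φ → θ → ζ  (order 3)
  δ: δ → ζ  (order 2)
  θ: θ → φ → ζ  (order 3)
  η: η → ζ  (order 2)
  σ: σ → ζ  (order 2)
Elements of order 2: {δ, η, σ}.
(Structurally, K here is isomorphic to the symmetric group S_3.)

{δ, η, σ}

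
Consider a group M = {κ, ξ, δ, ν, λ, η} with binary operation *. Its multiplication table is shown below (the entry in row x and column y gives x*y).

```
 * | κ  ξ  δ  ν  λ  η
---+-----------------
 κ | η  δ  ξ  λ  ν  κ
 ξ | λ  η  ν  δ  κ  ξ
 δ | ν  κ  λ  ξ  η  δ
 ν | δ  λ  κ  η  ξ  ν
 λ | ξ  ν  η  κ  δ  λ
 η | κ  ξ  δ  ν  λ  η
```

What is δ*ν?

Read row δ, column ν: δ*ν = ξ.
(Structurally, M here is isomorphic to the symmetric group S_3.)

ξ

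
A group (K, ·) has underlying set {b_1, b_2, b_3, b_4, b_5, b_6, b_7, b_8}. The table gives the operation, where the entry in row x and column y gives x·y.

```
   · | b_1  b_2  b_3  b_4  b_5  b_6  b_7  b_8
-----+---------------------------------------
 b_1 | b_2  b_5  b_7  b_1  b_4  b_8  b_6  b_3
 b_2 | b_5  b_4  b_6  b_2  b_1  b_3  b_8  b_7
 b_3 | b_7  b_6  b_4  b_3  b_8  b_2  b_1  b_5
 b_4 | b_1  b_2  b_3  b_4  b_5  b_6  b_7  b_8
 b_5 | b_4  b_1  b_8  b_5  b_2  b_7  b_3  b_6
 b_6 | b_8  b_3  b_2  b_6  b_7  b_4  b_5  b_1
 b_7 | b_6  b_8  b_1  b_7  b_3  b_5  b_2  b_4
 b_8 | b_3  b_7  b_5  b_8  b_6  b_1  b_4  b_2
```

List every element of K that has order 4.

Identity is b_4. Compute the order of each non-identity element by repeated multiplication:
  b_1: b_1 → b_2 → b_5 → b_4  (order 4)
  b_2: b_2 → b_4  (order 2)
  b_3: b_3 → b_4  (order 2)
  b_5: b_5 → b_2 → b_1 → b_4  (order 4)
  b_6: b_6 → b_4  (order 2)
  b_7: b_7 → b_2 → b_8 → b_4  (order 4)
  b_8: b_8 → b_2 → b_7 → b_4  (order 4)
Elements of order 4: {b_1, b_5, b_7, b_8}.
(Structurally, K here is isomorphic to Z_2 x Z_4.)

{b_1, b_5, b_7, b_8}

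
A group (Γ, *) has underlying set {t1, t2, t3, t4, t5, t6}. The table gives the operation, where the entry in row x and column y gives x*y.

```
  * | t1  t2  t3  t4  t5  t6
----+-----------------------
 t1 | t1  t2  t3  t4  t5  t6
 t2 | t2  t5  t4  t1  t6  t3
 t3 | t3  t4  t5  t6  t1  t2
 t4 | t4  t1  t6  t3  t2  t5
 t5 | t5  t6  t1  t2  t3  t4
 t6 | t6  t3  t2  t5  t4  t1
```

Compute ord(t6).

2

The identity element is t1 (its row matches the header).
t6^1 = t6
t6^2 = t6*t6 = t1
The first power of t6 equal to the identity is t6^2, so ord(t6) = 2.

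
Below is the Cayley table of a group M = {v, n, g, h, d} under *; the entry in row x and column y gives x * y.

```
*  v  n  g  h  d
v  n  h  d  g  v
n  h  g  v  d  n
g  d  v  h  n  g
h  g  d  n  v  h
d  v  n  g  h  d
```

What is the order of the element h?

5

The identity element is d (its row matches the header).
h^1 = h
h^2 = h * h = v
h^3 = v * h = g
h^4 = g * h = n
h^5 = n * h = d
The first power of h equal to the identity is h^5, so ord(h) = 5.
(Structurally, M here is isomorphic to the cyclic group Z_5.)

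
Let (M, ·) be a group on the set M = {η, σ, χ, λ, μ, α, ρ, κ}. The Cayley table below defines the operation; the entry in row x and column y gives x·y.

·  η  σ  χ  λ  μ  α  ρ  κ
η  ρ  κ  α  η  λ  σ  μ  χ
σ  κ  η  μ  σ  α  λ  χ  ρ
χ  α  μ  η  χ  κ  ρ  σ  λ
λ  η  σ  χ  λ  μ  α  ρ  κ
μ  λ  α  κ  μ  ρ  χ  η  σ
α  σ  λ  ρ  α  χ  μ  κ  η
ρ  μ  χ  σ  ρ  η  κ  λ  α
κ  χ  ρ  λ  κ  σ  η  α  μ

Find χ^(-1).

κ

First locate the identity: row λ matches the header, so λ is the identity.
Scan row χ for λ: χ·κ = λ. Hence χ^(-1) = κ.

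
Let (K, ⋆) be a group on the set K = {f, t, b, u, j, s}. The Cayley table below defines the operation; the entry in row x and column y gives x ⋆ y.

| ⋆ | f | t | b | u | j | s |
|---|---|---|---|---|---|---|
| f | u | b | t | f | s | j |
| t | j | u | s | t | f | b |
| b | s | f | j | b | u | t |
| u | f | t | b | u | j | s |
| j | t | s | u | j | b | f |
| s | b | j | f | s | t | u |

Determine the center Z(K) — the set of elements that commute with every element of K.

An element z is central iff its row equals its column in the table.
For j: j ⋆ t = s ≠ f = t ⋆ j, so j ∉ Z.
Checking each element this way leaves Z(K) = {u}.
(Structurally, K here is isomorphic to the symmetric group S_3.)

{u}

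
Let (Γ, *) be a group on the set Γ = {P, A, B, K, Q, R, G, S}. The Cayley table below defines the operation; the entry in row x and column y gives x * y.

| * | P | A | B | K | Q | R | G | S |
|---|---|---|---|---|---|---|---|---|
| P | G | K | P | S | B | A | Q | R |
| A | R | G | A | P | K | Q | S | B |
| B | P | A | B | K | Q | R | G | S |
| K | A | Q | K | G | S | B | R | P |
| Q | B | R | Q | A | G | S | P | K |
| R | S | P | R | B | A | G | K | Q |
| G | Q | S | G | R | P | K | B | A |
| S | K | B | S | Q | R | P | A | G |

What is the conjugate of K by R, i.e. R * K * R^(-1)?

K

The identity is B. In row R, the entry B sits in column K, so R^(-1) = K.
R * K = B
B * K = K
(Structurally, Γ here is isomorphic to the quaternion group Q_8.)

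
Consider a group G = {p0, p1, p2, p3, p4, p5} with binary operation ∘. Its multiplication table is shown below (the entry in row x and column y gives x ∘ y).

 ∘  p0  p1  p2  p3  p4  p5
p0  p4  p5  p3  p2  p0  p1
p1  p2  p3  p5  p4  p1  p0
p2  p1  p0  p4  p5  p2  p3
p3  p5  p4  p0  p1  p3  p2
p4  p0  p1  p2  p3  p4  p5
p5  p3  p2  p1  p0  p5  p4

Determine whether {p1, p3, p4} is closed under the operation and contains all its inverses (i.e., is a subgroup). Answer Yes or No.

{p1, p3, p4} contains the identity p4.
Checking products: every product of two elements of {p1, p3, p4} (read from the table) lies in {p1, p3, p4}, so the set is closed.
In a finite group, a nonempty closed subset is a subgroup. So {p1, p3, p4} ≤ G.

Yes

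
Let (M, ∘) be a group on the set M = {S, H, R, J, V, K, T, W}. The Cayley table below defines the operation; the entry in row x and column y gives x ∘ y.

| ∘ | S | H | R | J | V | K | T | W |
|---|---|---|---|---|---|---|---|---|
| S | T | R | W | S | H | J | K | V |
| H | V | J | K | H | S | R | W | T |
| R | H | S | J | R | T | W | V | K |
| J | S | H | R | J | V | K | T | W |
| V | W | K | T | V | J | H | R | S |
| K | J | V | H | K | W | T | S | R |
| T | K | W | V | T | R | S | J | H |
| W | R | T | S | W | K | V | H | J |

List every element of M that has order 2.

{H, R, T, V, W}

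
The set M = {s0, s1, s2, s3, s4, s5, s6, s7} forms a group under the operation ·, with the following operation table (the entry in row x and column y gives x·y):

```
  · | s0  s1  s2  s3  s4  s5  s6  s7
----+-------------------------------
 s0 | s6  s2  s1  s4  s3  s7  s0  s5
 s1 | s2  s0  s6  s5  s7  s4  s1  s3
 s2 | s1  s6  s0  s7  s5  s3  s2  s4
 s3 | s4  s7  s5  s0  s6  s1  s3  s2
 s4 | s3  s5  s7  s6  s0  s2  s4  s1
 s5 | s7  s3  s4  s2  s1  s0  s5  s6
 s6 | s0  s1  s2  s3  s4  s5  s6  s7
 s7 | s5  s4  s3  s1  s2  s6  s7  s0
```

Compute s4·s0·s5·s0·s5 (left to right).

s4·s0 = s3
s3·s5 = s1
s1·s0 = s2
s2·s5 = s3

s3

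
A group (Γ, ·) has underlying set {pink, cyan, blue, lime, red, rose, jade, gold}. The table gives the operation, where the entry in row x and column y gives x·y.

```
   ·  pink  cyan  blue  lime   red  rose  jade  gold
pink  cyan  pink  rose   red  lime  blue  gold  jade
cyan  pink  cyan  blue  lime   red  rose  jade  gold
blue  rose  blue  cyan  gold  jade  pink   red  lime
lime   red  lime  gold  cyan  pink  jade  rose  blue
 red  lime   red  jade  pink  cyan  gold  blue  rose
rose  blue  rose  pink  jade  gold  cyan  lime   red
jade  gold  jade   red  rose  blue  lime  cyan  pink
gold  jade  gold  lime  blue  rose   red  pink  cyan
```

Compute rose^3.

rose^1 = rose
rose^2 = rose·rose = cyan
rose^3 = cyan·rose = rose
(Structurally, Γ here is isomorphic to the elementary abelian group (Z_2)^3.)

rose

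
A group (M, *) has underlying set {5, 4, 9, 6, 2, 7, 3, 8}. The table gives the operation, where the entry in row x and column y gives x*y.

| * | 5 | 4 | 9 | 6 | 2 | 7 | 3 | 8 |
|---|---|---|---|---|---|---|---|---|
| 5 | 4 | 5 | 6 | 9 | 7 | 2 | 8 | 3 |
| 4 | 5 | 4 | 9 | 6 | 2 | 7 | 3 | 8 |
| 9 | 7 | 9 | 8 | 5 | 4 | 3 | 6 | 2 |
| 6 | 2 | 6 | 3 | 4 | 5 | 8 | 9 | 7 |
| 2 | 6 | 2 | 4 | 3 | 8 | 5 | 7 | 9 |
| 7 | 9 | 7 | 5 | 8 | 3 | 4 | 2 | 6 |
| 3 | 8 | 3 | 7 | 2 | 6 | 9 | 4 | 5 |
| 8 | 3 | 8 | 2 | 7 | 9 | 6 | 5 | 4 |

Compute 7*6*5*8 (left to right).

5

7*6 = 8
8*5 = 3
3*8 = 5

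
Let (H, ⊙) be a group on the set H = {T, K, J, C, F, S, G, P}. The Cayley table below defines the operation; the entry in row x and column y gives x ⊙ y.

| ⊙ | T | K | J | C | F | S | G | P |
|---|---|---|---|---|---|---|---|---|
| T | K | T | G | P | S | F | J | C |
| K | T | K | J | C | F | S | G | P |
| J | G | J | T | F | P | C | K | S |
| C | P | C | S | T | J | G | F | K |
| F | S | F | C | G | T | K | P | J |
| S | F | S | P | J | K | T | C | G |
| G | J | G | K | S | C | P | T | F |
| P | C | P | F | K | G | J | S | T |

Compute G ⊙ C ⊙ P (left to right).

G ⊙ C = S
S ⊙ P = G

G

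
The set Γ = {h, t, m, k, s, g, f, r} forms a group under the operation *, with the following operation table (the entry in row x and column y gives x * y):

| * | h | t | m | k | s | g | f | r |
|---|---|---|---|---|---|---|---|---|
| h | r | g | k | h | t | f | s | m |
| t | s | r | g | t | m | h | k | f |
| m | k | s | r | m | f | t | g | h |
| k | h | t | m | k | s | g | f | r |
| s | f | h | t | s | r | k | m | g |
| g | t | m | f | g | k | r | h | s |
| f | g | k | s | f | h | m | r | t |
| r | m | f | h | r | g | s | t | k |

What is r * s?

g

Read row r, column s: r * s = g.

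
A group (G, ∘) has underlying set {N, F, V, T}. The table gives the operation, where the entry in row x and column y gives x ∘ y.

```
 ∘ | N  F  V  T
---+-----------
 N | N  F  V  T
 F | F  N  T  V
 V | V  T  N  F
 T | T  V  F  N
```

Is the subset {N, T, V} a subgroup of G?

T ∘ V = F, which is not in {N, T, V}.
The subset is not closed under ∘, so it is not a subgroup.

No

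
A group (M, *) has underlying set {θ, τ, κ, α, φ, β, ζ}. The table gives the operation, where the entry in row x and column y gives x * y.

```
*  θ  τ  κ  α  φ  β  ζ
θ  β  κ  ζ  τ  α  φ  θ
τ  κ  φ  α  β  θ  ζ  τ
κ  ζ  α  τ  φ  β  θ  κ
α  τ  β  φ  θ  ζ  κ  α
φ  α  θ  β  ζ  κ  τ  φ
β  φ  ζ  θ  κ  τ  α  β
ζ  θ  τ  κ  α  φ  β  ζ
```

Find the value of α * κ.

φ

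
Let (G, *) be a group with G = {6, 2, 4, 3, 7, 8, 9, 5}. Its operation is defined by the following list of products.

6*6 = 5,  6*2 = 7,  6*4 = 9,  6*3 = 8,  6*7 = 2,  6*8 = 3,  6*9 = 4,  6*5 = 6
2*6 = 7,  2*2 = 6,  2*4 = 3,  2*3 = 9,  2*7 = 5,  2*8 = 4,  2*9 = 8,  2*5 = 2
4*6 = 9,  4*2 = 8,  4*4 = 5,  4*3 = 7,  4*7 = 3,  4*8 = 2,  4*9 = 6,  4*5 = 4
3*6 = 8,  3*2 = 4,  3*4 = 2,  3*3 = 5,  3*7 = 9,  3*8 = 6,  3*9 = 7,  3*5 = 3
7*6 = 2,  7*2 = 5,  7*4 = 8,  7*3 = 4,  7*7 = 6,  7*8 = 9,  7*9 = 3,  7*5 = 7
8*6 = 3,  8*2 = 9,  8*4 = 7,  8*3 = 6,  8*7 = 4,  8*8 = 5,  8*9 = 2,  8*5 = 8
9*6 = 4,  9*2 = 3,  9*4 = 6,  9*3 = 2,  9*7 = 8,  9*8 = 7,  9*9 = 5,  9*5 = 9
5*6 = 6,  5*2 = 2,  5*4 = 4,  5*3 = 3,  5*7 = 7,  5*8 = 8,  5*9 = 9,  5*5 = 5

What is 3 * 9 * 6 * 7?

5

3 * 9 = 7
7 * 6 = 2
2 * 7 = 5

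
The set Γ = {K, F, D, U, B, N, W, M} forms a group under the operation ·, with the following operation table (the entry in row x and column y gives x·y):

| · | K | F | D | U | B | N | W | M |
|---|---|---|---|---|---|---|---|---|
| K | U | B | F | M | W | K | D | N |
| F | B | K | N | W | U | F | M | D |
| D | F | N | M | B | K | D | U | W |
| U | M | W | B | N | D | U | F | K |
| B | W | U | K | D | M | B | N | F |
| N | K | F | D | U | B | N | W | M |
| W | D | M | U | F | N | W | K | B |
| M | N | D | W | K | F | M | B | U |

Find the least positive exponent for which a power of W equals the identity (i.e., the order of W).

8

The identity element is N (its row matches the header).
W^1 = W
W^2 = W·W = K
W^3 = K·W = D
W^4 = D·W = U
W^5 = U·W = F
W^6 = F·W = M
W^7 = M·W = B
W^8 = B·W = N
The first power of W equal to the identity is W^8, so ord(W) = 8.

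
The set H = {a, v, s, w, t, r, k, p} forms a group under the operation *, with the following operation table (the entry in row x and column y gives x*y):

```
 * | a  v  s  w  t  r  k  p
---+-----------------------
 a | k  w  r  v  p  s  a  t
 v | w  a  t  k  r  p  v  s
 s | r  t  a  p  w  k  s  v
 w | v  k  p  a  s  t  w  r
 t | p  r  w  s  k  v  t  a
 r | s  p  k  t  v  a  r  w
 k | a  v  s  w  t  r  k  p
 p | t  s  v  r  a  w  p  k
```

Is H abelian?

Check whether the table is symmetric across its main diagonal.
Every entry (row x, col y) equals the entry (row y, col x), so H is abelian.
(In fact H ≅ Z_2 x Z_4.)

Yes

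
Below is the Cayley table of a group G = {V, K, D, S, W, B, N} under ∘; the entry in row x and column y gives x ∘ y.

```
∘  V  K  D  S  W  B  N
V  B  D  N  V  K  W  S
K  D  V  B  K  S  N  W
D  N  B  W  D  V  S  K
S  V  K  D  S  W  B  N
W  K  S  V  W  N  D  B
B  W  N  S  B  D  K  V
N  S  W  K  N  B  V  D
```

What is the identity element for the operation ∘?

The identity e satisfies e ∘ x = x for all x, so its row in the table reproduces the column headers.
Row S reads: V, K, D, S, W, B, N — exactly the header order. So S is the identity.

S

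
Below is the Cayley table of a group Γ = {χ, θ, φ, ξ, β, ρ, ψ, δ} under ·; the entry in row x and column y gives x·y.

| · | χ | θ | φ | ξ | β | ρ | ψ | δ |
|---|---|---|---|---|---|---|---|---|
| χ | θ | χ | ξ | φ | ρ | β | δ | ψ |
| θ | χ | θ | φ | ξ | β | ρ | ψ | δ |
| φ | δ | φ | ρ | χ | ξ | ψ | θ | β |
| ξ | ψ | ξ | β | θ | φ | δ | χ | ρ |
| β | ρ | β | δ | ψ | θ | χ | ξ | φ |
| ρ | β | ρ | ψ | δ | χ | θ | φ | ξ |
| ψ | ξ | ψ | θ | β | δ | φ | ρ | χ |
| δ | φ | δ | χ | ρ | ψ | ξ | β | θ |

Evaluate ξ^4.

θ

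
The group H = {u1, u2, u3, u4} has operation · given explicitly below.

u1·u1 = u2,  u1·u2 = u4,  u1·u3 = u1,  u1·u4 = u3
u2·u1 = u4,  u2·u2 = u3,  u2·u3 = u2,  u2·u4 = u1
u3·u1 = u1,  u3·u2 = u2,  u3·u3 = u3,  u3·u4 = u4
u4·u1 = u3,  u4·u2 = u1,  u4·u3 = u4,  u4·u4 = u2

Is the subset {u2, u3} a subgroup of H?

{u2, u3} contains the identity u3.
Checking products: every product of two elements of {u2, u3} (read from the table) lies in {u2, u3}, so the set is closed.
In a finite group, a nonempty closed subset is a subgroup. So {u2, u3} ≤ H.

Yes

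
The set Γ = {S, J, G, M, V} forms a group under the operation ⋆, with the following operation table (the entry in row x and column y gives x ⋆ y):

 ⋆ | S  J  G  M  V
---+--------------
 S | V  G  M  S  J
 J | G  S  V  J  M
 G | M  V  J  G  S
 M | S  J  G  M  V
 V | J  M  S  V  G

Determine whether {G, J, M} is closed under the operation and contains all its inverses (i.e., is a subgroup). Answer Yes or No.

No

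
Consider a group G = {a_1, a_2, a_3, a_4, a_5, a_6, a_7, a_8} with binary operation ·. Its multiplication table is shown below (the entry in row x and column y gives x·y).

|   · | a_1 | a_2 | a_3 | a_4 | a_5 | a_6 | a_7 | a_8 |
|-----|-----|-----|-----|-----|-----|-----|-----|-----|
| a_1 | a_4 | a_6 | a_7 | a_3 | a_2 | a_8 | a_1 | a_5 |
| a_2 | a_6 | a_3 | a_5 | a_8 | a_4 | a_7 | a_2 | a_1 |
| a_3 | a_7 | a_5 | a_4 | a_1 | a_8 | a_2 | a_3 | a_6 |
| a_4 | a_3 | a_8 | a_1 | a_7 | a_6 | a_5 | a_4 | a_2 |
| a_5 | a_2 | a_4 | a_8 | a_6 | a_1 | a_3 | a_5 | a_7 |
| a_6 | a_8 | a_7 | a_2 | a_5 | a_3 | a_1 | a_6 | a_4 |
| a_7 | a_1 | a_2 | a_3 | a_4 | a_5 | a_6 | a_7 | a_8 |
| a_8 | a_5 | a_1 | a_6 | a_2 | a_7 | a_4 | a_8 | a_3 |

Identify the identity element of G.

a_7

The identity e satisfies e·x = x for all x, so its row in the table reproduces the column headers.
Row a_7 reads: a_1, a_2, a_3, a_4, a_5, a_6, a_7, a_8 — exactly the header order. So a_7 is the identity.
(Structurally, G here is isomorphic to the cyclic group Z_8.)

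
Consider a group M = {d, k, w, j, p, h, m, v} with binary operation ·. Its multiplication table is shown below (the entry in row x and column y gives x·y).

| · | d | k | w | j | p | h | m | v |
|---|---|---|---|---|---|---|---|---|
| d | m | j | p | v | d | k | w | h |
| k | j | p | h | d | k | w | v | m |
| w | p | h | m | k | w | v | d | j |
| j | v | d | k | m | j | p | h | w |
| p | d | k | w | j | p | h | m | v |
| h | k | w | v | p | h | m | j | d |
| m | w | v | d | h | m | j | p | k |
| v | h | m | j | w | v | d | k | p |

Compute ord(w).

The identity element is p (its row matches the header).
w^1 = w
w^2 = w·w = m
w^3 = m·w = d
w^4 = d·w = p
The first power of w equal to the identity is w^4, so ord(w) = 4.

4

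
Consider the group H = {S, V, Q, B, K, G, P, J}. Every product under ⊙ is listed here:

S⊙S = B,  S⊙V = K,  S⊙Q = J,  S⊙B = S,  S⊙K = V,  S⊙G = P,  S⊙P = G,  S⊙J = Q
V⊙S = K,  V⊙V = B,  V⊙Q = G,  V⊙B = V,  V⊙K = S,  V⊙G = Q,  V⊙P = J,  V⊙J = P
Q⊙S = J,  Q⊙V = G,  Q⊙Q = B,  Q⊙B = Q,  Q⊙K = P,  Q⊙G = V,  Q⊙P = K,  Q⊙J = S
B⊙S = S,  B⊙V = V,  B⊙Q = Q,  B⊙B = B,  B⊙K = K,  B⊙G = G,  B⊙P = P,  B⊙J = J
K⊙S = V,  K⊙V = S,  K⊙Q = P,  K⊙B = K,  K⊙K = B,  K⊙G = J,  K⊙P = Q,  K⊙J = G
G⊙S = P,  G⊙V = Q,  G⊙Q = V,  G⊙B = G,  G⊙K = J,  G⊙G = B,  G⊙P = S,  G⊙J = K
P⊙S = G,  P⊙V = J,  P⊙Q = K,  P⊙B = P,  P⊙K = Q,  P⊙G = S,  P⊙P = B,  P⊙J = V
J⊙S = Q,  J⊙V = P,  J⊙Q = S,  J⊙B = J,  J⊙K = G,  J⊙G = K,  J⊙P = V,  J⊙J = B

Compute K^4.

B

K^1 = K
K^2 = K ⊙ K = B
K^3 = B ⊙ K = K
K^4 = K ⊙ K = B
(Structurally, H here is isomorphic to the elementary abelian group (Z_2)^3.)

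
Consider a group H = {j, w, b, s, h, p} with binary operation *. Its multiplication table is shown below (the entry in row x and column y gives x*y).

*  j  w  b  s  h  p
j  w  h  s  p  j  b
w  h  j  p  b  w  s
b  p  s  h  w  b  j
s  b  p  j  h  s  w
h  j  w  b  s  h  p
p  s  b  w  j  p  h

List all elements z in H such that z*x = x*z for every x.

An element z is central iff its row equals its column in the table.
For j: j*p = b ≠ s = p*j, so j ∉ Z.
Checking each element this way leaves Z(H) = {h}.

{h}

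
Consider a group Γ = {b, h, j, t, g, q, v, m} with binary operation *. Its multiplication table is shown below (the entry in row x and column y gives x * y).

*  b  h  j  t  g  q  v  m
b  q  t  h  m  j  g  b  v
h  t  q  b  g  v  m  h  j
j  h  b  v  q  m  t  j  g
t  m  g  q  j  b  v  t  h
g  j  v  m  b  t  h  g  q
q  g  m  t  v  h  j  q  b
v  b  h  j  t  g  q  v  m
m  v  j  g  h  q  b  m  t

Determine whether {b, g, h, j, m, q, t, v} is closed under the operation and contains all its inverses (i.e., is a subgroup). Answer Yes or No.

Yes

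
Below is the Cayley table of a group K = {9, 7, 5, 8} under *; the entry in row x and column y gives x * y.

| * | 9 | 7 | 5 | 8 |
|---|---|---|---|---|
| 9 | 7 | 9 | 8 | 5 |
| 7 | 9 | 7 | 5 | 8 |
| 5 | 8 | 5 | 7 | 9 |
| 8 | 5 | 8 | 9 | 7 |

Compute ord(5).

The identity element is 7 (its row matches the header).
5^1 = 5
5^2 = 5 * 5 = 7
The first power of 5 equal to the identity is 5^2, so ord(5) = 2.

2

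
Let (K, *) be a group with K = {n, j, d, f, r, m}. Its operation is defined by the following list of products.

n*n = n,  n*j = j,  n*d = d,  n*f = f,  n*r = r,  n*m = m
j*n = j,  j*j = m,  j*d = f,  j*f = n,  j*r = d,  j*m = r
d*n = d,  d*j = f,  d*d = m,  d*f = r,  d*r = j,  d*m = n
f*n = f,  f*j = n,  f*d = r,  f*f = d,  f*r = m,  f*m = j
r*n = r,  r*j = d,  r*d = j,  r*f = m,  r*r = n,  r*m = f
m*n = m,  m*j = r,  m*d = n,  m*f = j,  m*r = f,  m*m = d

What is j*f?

Read row j, column f: j*f = n.

n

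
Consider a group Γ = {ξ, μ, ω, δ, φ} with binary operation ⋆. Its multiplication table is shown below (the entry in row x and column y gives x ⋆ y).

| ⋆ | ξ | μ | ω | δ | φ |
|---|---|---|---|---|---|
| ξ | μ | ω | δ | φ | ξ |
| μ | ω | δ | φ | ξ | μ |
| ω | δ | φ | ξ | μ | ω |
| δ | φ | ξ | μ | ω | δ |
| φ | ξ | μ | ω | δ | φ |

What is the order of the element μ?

The identity element is φ (its row matches the header).
μ^1 = μ
μ^2 = μ ⋆ μ = δ
μ^3 = δ ⋆ μ = ξ
μ^4 = ξ ⋆ μ = ω
μ^5 = ω ⋆ μ = φ
The first power of μ equal to the identity is μ^5, so ord(μ) = 5.

5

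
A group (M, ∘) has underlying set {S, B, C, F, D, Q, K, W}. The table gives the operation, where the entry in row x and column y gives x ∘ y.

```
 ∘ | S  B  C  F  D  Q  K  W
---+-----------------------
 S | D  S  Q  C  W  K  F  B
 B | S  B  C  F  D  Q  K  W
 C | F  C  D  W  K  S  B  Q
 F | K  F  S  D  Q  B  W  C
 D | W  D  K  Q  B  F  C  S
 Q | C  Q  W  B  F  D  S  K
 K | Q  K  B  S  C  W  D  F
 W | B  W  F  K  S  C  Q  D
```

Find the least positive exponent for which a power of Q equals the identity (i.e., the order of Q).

The identity element is B (its row matches the header).
Q^1 = Q
Q^2 = Q ∘ Q = D
Q^3 = D ∘ Q = F
Q^4 = F ∘ Q = B
The first power of Q equal to the identity is Q^4, so ord(Q) = 4.

4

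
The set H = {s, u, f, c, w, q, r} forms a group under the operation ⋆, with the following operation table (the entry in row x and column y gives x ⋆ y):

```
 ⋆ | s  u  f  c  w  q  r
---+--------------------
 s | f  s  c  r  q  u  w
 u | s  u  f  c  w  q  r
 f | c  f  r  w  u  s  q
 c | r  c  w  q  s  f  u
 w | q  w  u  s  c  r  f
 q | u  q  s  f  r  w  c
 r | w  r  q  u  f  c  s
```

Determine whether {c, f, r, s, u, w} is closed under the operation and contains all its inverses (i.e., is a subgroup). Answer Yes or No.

No

r ⋆ f = q, which is not in {c, f, r, s, u, w}.
The subset is not closed under ⋆, so it is not a subgroup.
(Structurally, H here is isomorphic to the cyclic group Z_7.)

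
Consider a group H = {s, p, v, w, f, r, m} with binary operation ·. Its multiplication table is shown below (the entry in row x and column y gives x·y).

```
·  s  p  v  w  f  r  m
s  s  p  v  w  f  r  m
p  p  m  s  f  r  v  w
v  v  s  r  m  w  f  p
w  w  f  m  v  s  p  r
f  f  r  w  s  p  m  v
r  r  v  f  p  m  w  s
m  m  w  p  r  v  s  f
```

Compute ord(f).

7

The identity element is s (its row matches the header).
f^1 = f
f^2 = f·f = p
f^3 = p·f = r
f^4 = r·f = m
f^5 = m·f = v
f^6 = v·f = w
f^7 = w·f = s
The first power of f equal to the identity is f^7, so ord(f) = 7.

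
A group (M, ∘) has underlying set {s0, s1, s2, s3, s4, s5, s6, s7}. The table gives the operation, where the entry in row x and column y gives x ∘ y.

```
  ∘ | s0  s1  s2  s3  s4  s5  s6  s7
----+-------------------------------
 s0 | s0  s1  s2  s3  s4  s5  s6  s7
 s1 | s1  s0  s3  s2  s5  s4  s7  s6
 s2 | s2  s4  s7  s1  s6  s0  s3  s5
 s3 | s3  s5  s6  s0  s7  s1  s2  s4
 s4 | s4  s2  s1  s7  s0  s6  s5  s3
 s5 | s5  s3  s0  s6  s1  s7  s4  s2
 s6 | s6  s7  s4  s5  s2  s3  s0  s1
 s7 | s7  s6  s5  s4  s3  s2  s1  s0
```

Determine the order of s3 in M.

The identity element is s0 (its row matches the header).
s3^1 = s3
s3^2 = s3 ∘ s3 = s0
The first power of s3 equal to the identity is s3^2, so ord(s3) = 2.

2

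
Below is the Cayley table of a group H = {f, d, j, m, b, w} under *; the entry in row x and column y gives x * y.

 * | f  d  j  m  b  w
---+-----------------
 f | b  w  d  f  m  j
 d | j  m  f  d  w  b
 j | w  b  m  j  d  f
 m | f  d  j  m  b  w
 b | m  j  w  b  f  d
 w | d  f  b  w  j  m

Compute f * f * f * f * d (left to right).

f * f = b
b * f = m
m * f = f
f * d = w

w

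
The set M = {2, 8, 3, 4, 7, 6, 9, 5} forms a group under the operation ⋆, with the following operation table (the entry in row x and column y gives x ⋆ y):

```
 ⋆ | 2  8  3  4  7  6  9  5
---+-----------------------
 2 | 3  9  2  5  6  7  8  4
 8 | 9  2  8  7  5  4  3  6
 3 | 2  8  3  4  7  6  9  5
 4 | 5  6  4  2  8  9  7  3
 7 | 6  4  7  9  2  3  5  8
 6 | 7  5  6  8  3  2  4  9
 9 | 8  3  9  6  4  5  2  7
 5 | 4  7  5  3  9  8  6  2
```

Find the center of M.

An element z is central iff its row equals its column in the table.
For 6: 6 ⋆ 8 = 5 ≠ 4 = 8 ⋆ 6, so 6 ∉ Z.
Checking each element this way leaves Z(M) = {2, 3}.
(Structurally, M here is isomorphic to the quaternion group Q_8.)

{2, 3}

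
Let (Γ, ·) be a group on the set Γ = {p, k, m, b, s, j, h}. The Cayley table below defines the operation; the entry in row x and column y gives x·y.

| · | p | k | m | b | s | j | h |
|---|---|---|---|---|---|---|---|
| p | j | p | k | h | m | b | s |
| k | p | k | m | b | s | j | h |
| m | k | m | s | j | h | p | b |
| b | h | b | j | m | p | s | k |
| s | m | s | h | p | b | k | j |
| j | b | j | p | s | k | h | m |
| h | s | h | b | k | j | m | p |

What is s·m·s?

j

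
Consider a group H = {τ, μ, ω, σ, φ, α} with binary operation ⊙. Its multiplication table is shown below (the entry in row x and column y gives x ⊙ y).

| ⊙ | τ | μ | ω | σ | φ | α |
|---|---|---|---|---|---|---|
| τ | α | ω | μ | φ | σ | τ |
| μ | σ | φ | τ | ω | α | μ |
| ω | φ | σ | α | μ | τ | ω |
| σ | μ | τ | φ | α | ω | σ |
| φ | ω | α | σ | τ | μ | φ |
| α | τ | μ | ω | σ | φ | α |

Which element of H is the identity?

The identity e satisfies e ⊙ x = x for all x, so its row in the table reproduces the column headers.
Row α reads: τ, μ, ω, σ, φ, α — exactly the header order. So α is the identity.

α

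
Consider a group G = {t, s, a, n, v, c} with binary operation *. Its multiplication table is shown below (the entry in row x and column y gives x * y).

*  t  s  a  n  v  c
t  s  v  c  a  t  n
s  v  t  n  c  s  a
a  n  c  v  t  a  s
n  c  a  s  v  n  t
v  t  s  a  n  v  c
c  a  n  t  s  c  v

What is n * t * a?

t

n * t = c
c * a = t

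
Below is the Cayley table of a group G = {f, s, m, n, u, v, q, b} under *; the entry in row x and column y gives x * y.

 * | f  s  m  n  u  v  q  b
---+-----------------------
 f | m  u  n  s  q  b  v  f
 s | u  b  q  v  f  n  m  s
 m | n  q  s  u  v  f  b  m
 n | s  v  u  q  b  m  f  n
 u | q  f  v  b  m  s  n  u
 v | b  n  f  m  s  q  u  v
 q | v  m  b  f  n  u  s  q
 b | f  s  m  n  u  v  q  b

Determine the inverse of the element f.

v

First locate the identity: row b matches the header, so b is the identity.
Scan row f for b: f * v = b. Hence f^(-1) = v.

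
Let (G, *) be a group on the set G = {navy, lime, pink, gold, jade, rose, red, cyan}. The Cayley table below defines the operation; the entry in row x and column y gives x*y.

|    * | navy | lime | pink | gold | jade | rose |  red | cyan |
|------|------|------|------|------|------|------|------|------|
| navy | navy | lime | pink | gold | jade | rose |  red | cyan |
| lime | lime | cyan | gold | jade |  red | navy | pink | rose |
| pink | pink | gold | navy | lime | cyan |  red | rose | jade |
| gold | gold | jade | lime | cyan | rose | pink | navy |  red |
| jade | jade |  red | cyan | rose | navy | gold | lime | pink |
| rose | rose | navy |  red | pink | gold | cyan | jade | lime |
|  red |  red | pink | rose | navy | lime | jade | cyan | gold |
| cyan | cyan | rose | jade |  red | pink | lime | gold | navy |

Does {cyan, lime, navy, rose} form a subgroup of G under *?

{cyan, lime, navy, rose} contains the identity navy.
Checking products: every product of two elements of {cyan, lime, navy, rose} (read from the table) lies in {cyan, lime, navy, rose}, so the set is closed.
In a finite group, a nonempty closed subset is a subgroup. So {cyan, lime, navy, rose} ≤ G.

Yes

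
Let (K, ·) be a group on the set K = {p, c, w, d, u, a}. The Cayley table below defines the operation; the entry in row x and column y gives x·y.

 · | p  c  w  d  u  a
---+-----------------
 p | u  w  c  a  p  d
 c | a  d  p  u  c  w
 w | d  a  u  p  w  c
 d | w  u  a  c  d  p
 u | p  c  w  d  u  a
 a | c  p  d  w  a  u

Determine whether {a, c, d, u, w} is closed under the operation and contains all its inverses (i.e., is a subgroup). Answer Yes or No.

c·w = p, which is not in {a, c, d, u, w}.
The subset is not closed under ·, so it is not a subgroup.

No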